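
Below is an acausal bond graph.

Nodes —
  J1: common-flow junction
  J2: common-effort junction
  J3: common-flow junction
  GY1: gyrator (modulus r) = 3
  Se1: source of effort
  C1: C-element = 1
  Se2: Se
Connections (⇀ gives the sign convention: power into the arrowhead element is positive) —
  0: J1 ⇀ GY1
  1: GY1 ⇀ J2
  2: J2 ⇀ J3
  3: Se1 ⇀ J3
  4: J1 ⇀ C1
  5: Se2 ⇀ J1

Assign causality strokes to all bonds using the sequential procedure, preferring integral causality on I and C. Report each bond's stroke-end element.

#3 stroke→J3  (source Se1 imposes e)
#5 stroke→J1  (Se2: effort source, stroke at far end)
#2 stroke→J2  (J3 needs exactly one f-in)
#1 stroke→GY1  (J2: bond 2 brought effort, rest push out)
#0 stroke→GY1  (GY1: gyrator matches bond 1)
#4 stroke→J1  (J1 flow already set via bond 0)

b0 stroke→GY1
b1 stroke→GY1
b2 stroke→J2
b3 stroke→J3
b4 stroke→J1
b5 stroke→J1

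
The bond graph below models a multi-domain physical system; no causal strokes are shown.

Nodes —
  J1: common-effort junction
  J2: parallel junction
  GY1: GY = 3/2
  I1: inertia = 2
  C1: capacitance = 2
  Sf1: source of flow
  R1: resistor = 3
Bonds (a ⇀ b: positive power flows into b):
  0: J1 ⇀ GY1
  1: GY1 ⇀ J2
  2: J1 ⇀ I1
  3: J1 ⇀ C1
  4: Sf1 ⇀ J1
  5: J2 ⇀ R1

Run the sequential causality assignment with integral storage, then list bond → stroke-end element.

b0 stroke→GY1
b1 stroke→GY1
b2 stroke→I1
b3 stroke→J1
b4 stroke→Sf1
b5 stroke→J2

β4 |Sf1  (Sf1: flow source, stroke at near end)
β2 |I1  (prefer integral on I1)
β3 |J1  (C1 integral (e out))
β0 |GY1  (J1: bond 3 brought effort, rest push out)
β1 |GY1  (GY GY1: same side as bond 0)
β5 |J2  (closing 0-jn rule on J2)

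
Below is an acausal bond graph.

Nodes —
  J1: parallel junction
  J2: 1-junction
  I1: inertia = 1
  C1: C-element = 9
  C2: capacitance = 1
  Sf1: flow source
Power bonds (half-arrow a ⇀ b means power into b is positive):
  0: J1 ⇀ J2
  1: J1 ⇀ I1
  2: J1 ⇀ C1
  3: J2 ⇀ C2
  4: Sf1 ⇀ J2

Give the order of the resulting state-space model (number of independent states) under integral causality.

3  (C1, C2, I1 all integral)

bond 4 →Sf1  (Sf1 (Sf) sets flow on bond)
bond 0 →J2  (common-f at J2 fixed by 4)
bond 3 →J2  (J2: bond 4 brought flow, rest push out)
bond 1 →I1  (I1 outputs flow p/I1)
bond 2 →J1  (J1: last free bond brings effort in)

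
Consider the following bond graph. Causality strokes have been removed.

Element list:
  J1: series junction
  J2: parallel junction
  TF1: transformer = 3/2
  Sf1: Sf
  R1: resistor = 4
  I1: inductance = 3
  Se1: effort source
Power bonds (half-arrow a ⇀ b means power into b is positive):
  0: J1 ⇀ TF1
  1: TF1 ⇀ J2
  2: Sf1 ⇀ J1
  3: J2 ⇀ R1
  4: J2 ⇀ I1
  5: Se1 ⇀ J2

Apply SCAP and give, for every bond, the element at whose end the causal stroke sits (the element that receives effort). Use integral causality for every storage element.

#2 |Sf1  (Sf1: flow source, stroke at near end)
#5 |J2  (Se1 (Se) sets effort on bond)
#0 |J1  (1-jn J1 has f-setter on 2)
#1 |TF1  (J2 effort already set via bond 5)
#3 |R1  (J2: bond 5 brought effort, rest push out)
#4 |I1  (common-e at J2 fixed by 5)

bond 0 stroke→J1
bond 1 stroke→TF1
bond 2 stroke→Sf1
bond 3 stroke→R1
bond 4 stroke→I1
bond 5 stroke→J2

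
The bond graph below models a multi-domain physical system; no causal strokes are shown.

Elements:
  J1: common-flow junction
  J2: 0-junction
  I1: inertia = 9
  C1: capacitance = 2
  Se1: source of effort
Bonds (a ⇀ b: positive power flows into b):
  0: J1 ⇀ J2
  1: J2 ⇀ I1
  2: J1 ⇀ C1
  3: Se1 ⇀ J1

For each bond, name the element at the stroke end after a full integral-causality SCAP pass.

bond 3 |J1  (source Se1 imposes e)
bond 1 |I1  (I1 integral (f out))
bond 0 |J2  (closing 0-jn rule on J2)
bond 2 |J1  (1-jn J1 has f-setter on 0)

bond 0 →J2
bond 1 →I1
bond 2 →J1
bond 3 →J1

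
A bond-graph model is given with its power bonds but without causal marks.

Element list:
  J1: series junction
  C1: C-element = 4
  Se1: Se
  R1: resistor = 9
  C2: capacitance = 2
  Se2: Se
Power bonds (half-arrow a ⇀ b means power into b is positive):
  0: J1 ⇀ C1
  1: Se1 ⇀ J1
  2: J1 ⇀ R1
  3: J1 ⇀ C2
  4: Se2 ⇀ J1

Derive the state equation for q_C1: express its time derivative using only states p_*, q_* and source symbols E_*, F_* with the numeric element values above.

dq_C1/dt = E_Se1/9 + E_Se2/9 - q_C1/36 - q_C2/18

β1 |J1  (Se1: effort source, stroke at far end)
β4 |J1  (Se2 fixes effort; stroke away)
β0 |J1  (C1 integral (e out))
β3 |J1  (C2 integral (e out))
β2 |R1  (closing 1-jn rule on J1)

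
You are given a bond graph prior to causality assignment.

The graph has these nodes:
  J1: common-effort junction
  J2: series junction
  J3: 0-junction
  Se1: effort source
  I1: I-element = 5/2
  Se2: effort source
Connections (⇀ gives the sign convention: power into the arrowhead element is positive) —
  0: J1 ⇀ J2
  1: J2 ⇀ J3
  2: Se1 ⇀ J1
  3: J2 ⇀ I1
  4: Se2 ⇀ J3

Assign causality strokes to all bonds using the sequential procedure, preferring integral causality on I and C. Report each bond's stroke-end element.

#2 stroke→J1  (Se1 fixes effort; stroke away)
#4 stroke→J3  (Se2: effort source, stroke at far end)
#0 stroke→J2  (J1: bond 2 brought effort, rest push out)
#1 stroke→J2  (common-e at J3 fixed by 4)
#3 stroke→I1  (J2 needs exactly one f-in)

bond 0 stroke→J2
bond 1 stroke→J2
bond 2 stroke→J1
bond 3 stroke→I1
bond 4 stroke→J3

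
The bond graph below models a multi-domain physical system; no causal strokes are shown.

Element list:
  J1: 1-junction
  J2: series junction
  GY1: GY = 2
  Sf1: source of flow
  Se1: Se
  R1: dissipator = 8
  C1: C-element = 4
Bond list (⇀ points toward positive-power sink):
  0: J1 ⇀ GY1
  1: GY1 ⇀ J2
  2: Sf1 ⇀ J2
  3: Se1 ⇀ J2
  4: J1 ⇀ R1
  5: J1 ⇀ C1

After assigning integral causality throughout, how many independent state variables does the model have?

b2 →Sf1  (Sf1 (Sf) sets flow on bond)
b3 →J2  (source Se1 imposes e)
b1 →J2  (J2: bond 2 brought flow, rest push out)
b0 →J1  (GY1: gyrator matches bond 1)
b5 →J1  (C1 integral (e out))
b4 →R1  (J1: last free bond brings flow in)

1  (C1 all integral)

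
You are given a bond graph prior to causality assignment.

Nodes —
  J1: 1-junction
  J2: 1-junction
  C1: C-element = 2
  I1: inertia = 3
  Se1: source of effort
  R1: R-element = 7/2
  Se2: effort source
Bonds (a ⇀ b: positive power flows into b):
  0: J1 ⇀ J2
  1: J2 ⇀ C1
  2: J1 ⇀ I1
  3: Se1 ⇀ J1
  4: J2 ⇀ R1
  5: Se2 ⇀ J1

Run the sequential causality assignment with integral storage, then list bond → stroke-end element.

#3 |J1  (Se1 fixes effort; stroke away)
#5 |J1  (Se2 (Se) sets effort on bond)
#1 |J2  (C1: C, integral causality)
#2 |I1  (I1 outputs flow p/I1)
#0 |J1  (1-jn J1 has f-setter on 2)
#4 |J2  (J2 flow already set via bond 0)

bond 0 |J1
bond 1 |J2
bond 2 |I1
bond 3 |J1
bond 4 |J2
bond 5 |J1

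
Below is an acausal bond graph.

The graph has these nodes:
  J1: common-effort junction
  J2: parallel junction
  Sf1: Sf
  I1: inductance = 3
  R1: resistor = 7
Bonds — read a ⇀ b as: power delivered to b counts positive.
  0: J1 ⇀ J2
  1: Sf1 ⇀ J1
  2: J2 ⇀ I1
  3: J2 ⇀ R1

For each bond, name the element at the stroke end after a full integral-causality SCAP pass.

bond 1 |Sf1  (Sf1: flow source, stroke at near end)
bond 0 |J1  (closing 0-jn rule on J1)
bond 2 |I1  (prefer integral on I1)
bond 3 |J2  (J2: last free bond brings effort in)

b0 |J1
b1 |Sf1
b2 |I1
b3 |J2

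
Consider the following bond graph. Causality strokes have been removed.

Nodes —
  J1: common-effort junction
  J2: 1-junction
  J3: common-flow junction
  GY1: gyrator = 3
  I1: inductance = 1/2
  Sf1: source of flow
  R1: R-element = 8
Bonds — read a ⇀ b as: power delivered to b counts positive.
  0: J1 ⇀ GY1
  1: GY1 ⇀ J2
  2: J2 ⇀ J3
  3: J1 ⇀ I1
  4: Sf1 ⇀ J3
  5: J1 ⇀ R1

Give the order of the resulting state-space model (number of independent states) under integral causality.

1  (I1 all integral)

b4 stroke at Sf1  (Sf1 (Sf) sets flow on bond)
b2 stroke at J3  (J3 flow already set via bond 4)
b1 stroke at J2  (1-jn J2 has f-setter on 2)
b0 stroke at J1  (GY1: gyrator matches bond 1)
b3 stroke at I1  (J1 effort already set via bond 0)
b5 stroke at R1  (0-jn J1 has e-setter on 0)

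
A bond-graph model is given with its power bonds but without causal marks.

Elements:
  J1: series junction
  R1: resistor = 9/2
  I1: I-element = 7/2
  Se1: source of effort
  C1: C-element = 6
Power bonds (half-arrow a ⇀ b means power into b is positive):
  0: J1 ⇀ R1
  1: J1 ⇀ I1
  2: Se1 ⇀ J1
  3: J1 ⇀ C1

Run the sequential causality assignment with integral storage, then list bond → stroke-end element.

bond 2 stroke→J1  (source Se1 imposes e)
bond 1 stroke→I1  (I1 integral (f out))
bond 0 stroke→J1  (J1 flow already set via bond 1)
bond 3 stroke→J1  (common-f at J1 fixed by 1)

bond 0 stroke at J1
bond 1 stroke at I1
bond 2 stroke at J1
bond 3 stroke at J1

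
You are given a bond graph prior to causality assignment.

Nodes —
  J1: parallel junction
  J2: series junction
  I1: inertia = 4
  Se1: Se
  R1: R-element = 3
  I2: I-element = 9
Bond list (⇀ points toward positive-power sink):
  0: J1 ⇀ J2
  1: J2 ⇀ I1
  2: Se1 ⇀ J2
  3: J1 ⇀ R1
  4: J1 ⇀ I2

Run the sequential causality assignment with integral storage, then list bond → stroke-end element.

β0 |J2
β1 |I1
β2 |J2
β3 |J1
β4 |I2

bond 2 stroke at J2  (Se1 fixes effort; stroke away)
bond 1 stroke at I1  (I1 outputs flow p/I1)
bond 0 stroke at J2  (common-f at J2 fixed by 1)
bond 4 stroke at I2  (prefer integral on I2)
bond 3 stroke at J1  (only one effort-in slot at J1)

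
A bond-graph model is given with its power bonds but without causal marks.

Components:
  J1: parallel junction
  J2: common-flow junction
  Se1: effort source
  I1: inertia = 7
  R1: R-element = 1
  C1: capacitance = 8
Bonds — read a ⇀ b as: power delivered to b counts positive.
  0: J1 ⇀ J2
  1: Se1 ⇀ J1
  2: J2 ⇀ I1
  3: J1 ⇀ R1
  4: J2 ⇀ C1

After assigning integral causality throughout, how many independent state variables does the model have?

#1 stroke→J1  (Se1: effort source, stroke at far end)
#0 stroke→J2  (J1: bond 1 brought effort, rest push out)
#3 stroke→R1  (common-e at J1 fixed by 1)
#2 stroke→I1  (I1 integral (f out))
#4 stroke→J2  (1-jn J2 has f-setter on 2)

2  (C1, I1 all integral)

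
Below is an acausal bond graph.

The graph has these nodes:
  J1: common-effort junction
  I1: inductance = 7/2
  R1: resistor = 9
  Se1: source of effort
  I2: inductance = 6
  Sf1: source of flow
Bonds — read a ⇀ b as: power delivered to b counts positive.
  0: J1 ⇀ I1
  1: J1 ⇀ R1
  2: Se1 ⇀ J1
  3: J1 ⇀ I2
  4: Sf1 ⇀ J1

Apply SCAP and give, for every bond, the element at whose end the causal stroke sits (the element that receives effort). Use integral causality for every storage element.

#0 stroke→I1
#1 stroke→R1
#2 stroke→J1
#3 stroke→I2
#4 stroke→Sf1

b2 stroke at J1  (Se1 (Se) sets effort on bond)
b4 stroke at Sf1  (source Sf1 imposes f)
b0 stroke at I1  (J1 effort already set via bond 2)
b1 stroke at R1  (common-e at J1 fixed by 2)
b3 stroke at I2  (J1 effort already set via bond 2)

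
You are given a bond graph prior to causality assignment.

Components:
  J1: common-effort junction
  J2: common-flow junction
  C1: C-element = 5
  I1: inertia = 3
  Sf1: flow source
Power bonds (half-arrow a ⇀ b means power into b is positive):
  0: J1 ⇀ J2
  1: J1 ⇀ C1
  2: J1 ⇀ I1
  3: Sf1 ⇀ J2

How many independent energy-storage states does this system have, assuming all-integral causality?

2  (C1, I1 all integral)

#3 |Sf1  (source Sf1 imposes f)
#0 |J2  (common-f at J2 fixed by 3)
#1 |J1  (C1 outputs effort q/C1)
#2 |I1  (J1 effort already set via bond 1)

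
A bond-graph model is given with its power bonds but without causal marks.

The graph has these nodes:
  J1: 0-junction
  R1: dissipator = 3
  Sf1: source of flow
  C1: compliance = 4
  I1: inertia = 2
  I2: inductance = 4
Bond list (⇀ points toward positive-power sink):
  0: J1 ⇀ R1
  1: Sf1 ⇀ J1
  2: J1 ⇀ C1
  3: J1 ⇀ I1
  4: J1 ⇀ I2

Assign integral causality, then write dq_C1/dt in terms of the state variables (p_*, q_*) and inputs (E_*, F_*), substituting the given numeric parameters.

b1 |Sf1  (Sf1 fixes flow; stroke at Sf1)
b2 |J1  (C1 integral (e out))
b0 |R1  (common-e at J1 fixed by 2)
b3 |I1  (J1: bond 2 brought effort, rest push out)
b4 |I2  (J1: bond 2 brought effort, rest push out)

dq_C1/dt = F_Sf1 - p_I1/2 - p_I2/4 - q_C1/12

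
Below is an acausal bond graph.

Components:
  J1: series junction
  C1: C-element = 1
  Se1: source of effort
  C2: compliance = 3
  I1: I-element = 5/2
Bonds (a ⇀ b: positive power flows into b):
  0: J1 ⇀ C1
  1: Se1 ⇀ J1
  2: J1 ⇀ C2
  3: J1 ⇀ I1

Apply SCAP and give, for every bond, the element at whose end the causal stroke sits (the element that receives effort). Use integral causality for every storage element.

bond 0 →J1
bond 1 →J1
bond 2 →J1
bond 3 →I1

b1 stroke→J1  (Se1 fixes effort; stroke away)
b0 stroke→J1  (prefer integral on C1)
b2 stroke→J1  (C2 integral (e out))
b3 stroke→I1  (J1 needs exactly one f-in)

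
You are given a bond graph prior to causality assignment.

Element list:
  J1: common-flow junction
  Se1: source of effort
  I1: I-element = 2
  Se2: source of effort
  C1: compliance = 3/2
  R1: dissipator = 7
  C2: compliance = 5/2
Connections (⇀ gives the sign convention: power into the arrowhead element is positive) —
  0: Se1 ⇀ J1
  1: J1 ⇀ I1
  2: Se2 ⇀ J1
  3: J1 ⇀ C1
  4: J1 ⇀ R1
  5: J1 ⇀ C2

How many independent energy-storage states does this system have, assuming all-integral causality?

3  (C1, C2, I1 all integral)

b0 stroke→J1  (Se1: effort source, stroke at far end)
b2 stroke→J1  (Se2 fixes effort; stroke away)
b1 stroke→I1  (I1 integral (f out))
b3 stroke→J1  (J1: bond 1 brought flow, rest push out)
b4 stroke→J1  (J1: bond 1 brought flow, rest push out)
b5 stroke→J1  (J1: bond 1 brought flow, rest push out)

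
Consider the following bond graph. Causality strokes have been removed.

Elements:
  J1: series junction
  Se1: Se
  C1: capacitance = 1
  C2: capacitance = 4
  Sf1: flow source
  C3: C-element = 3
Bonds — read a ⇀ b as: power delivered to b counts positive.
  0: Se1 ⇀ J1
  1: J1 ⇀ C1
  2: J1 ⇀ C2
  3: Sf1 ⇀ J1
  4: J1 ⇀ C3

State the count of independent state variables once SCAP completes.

3  (C1, C2, C3 all integral)

bond 0 →J1  (Se1 fixes effort; stroke away)
bond 3 →Sf1  (source Sf1 imposes f)
bond 1 →J1  (J1: bond 3 brought flow, rest push out)
bond 2 →J1  (J1: bond 3 brought flow, rest push out)
bond 4 →J1  (1-jn J1 has f-setter on 3)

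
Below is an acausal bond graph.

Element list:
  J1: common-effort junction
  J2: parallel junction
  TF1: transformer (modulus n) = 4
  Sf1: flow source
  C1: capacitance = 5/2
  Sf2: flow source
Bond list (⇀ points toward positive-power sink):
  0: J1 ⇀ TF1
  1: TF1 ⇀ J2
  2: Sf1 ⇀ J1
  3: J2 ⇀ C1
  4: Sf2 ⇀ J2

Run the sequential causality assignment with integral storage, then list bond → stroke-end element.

β2 stroke at Sf1  (Sf1 fixes flow; stroke at Sf1)
β4 stroke at Sf2  (source Sf2 imposes f)
β0 stroke at J1  (only one effort-in slot at J1)
β1 stroke at TF1  (TF1: transformer flips bond 0)
β3 stroke at J2  (closing 0-jn rule on J2)

#0 →J1
#1 →TF1
#2 →Sf1
#3 →J2
#4 →Sf2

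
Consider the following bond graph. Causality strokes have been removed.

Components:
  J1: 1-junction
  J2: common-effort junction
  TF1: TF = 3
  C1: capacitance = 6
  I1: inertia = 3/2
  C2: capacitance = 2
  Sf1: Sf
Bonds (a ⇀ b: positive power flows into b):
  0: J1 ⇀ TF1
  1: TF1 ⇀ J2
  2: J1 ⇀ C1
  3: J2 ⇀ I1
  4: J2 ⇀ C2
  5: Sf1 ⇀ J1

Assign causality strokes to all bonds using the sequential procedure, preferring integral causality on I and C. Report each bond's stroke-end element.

β0 stroke at J1
β1 stroke at TF1
β2 stroke at J1
β3 stroke at I1
β4 stroke at J2
β5 stroke at Sf1

β5 →Sf1  (Sf1 fixes flow; stroke at Sf1)
β0 →J1  (common-f at J1 fixed by 5)
β2 →J1  (J1: bond 5 brought flow, rest push out)
β1 →TF1  (TF1: transformer flips bond 0)
β3 →I1  (prefer integral on I1)
β4 →J2  (only one effort-in slot at J2)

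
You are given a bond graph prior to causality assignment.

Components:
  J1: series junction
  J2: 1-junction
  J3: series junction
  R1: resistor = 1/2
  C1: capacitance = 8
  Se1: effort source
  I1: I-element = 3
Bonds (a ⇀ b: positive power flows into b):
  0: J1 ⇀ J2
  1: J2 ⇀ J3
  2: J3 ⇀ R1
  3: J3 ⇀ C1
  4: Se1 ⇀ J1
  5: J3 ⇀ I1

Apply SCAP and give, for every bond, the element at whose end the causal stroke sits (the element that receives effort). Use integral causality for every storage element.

#4 stroke at J1  (source Se1 imposes e)
#0 stroke at J2  (only one flow-in slot at J1)
#1 stroke at J3  (J2: last free bond brings flow in)
#3 stroke at J3  (C1 outputs effort q/C1)
#5 stroke at I1  (prefer integral on I1)
#2 stroke at J3  (common-f at J3 fixed by 5)

β0 stroke→J2
β1 stroke→J3
β2 stroke→J3
β3 stroke→J3
β4 stroke→J1
β5 stroke→I1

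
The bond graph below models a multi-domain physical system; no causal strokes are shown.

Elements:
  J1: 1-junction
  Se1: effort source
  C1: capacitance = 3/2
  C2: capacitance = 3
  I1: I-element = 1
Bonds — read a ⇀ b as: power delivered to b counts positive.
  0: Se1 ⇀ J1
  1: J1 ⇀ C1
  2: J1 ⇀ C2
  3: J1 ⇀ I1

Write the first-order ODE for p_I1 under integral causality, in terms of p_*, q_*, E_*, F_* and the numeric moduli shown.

dp_I1/dt = E_Se1 - 2*q_C1/3 - q_C2/3

#0 →J1  (Se1 (Se) sets effort on bond)
#1 →J1  (prefer integral on C1)
#2 →J1  (C2 integral (e out))
#3 →I1  (closing 1-jn rule on J1)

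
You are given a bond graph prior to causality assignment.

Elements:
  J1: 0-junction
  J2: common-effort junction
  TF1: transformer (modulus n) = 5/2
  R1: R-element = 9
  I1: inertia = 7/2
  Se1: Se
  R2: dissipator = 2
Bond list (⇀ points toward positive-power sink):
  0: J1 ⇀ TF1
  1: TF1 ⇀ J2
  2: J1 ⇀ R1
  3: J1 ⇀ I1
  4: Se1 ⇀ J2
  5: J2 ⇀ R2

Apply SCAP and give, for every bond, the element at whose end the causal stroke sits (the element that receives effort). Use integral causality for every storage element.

#4 stroke→J2  (source Se1 imposes e)
#1 stroke→TF1  (J2: bond 4 brought effort, rest push out)
#5 stroke→R2  (common-e at J2 fixed by 4)
#0 stroke→J1  (TF1 one-in-one-out from 1)
#2 stroke→R1  (0-jn J1 has e-setter on 0)
#3 stroke→I1  (J1: bond 0 brought effort, rest push out)

b0 stroke→J1
b1 stroke→TF1
b2 stroke→R1
b3 stroke→I1
b4 stroke→J2
b5 stroke→R2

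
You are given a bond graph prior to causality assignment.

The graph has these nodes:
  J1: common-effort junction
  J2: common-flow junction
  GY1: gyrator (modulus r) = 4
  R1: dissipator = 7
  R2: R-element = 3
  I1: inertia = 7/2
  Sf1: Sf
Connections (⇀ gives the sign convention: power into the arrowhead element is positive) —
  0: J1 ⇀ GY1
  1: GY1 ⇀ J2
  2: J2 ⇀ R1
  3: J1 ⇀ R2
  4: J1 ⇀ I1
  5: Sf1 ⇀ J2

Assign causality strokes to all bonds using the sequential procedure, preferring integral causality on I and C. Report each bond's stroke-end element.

#5 stroke→Sf1  (Sf1: flow source, stroke at near end)
#1 stroke→J2  (common-f at J2 fixed by 5)
#2 stroke→J2  (J2: bond 5 brought flow, rest push out)
#0 stroke→J1  (GY GY1: same side as bond 1)
#3 stroke→R2  (J1: bond 0 brought effort, rest push out)
#4 stroke→I1  (J1 effort already set via bond 0)

β0 stroke at J1
β1 stroke at J2
β2 stroke at J2
β3 stroke at R2
β4 stroke at I1
β5 stroke at Sf1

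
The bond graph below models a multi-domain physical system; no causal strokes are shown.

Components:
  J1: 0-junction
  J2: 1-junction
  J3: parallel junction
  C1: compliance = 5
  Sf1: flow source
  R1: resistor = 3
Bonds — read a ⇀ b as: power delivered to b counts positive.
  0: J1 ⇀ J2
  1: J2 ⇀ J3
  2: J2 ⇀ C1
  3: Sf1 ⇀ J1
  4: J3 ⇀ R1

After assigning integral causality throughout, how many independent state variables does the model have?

1  (C1 all integral)

#3 |Sf1  (Sf1: flow source, stroke at near end)
#0 |J1  (J1: last free bond brings effort in)
#1 |J2  (J2 flow already set via bond 0)
#2 |J2  (J2 flow already set via bond 0)
#4 |J3  (only one effort-in slot at J3)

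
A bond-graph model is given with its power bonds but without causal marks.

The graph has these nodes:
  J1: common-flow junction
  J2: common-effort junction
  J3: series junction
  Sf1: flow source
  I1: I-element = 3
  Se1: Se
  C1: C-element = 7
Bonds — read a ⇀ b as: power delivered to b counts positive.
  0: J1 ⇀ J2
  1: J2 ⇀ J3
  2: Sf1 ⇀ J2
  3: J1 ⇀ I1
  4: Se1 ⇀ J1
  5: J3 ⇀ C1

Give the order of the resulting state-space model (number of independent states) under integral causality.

bond 2 |Sf1  (Sf1: flow source, stroke at near end)
bond 4 |J1  (Se1 (Se) sets effort on bond)
bond 3 |I1  (I1 outputs flow p/I1)
bond 0 |J1  (J1: bond 3 brought flow, rest push out)
bond 1 |J2  (closing 0-jn rule on J2)
bond 5 |J3  (J3: bond 1 brought flow, rest push out)

2  (C1, I1 all integral)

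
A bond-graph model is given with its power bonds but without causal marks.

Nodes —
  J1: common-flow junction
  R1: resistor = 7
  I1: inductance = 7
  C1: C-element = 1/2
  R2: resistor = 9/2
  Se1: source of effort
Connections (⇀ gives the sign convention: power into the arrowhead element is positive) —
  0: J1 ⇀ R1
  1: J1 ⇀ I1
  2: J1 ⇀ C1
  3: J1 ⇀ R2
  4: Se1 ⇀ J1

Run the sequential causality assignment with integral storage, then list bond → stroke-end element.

b0 stroke at J1
b1 stroke at I1
b2 stroke at J1
b3 stroke at J1
b4 stroke at J1

β4 stroke at J1  (Se1 (Se) sets effort on bond)
β1 stroke at I1  (I1: I, integral causality)
β0 stroke at J1  (J1 flow already set via bond 1)
β2 stroke at J1  (common-f at J1 fixed by 1)
β3 stroke at J1  (J1 flow already set via bond 1)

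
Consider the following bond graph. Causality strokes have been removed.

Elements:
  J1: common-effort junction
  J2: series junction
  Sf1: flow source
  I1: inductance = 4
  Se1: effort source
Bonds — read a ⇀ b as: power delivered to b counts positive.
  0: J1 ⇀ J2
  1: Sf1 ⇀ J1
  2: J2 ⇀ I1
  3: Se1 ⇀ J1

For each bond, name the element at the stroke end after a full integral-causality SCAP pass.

#1 stroke→Sf1  (Sf1 (Sf) sets flow on bond)
#3 stroke→J1  (Se1 (Se) sets effort on bond)
#0 stroke→J2  (J1: bond 3 brought effort, rest push out)
#2 stroke→I1  (J2 needs exactly one f-in)

β0 |J2
β1 |Sf1
β2 |I1
β3 |J1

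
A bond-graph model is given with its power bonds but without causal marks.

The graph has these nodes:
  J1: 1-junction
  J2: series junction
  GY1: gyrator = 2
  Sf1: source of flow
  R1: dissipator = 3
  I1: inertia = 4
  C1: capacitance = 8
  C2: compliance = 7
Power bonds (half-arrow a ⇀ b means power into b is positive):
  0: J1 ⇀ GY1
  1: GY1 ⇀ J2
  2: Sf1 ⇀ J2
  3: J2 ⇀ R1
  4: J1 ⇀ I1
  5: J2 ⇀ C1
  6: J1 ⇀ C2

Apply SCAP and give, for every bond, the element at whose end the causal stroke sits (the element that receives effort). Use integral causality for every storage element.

b0 →J1
b1 →J2
b2 →Sf1
b3 →J2
b4 →I1
b5 →J2
b6 →J1

#2 stroke at Sf1  (source Sf1 imposes f)
#1 stroke at J2  (J2: bond 2 brought flow, rest push out)
#3 stroke at J2  (J2 flow already set via bond 2)
#5 stroke at J2  (J2: bond 2 brought flow, rest push out)
#0 stroke at J1  (GY1: gyrator matches bond 1)
#4 stroke at I1  (I1: I, integral causality)
#6 stroke at J1  (J1 flow already set via bond 4)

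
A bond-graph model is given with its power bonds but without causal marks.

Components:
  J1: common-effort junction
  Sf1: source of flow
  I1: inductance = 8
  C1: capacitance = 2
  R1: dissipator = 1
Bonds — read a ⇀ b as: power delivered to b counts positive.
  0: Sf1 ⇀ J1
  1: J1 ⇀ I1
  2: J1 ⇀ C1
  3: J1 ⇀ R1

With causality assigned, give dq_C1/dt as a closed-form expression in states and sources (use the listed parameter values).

dq_C1/dt = F_Sf1 - p_I1/8 - q_C1/2

#0 stroke at Sf1  (Sf1: flow source, stroke at near end)
#1 stroke at I1  (I1 integral (f out))
#2 stroke at J1  (C1: C, integral causality)
#3 stroke at R1  (J1 effort already set via bond 2)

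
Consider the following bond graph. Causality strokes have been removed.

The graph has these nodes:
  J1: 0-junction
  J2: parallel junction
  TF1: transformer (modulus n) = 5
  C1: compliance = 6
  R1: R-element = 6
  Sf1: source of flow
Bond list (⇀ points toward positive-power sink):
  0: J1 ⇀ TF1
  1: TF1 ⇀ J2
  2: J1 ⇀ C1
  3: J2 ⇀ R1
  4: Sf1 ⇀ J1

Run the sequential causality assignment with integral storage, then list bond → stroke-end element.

bond 0 stroke at TF1
bond 1 stroke at J2
bond 2 stroke at J1
bond 3 stroke at R1
bond 4 stroke at Sf1

β4 →Sf1  (source Sf1 imposes f)
β2 →J1  (C1 outputs effort q/C1)
β0 →TF1  (J1 effort already set via bond 2)
β1 →J2  (through TF1, causality passes straight; one stroke at TF1)
β3 →R1  (J2 effort already set via bond 1)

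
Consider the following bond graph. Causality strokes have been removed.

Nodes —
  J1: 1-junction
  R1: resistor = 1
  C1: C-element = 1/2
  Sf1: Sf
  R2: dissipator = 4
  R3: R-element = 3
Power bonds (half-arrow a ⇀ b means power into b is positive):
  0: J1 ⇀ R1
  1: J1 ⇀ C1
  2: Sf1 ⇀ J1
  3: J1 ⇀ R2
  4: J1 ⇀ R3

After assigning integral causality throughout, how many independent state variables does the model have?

1  (C1 all integral)

b2 |Sf1  (source Sf1 imposes f)
b0 |J1  (J1: bond 2 brought flow, rest push out)
b1 |J1  (common-f at J1 fixed by 2)
b3 |J1  (J1 flow already set via bond 2)
b4 |J1  (J1: bond 2 brought flow, rest push out)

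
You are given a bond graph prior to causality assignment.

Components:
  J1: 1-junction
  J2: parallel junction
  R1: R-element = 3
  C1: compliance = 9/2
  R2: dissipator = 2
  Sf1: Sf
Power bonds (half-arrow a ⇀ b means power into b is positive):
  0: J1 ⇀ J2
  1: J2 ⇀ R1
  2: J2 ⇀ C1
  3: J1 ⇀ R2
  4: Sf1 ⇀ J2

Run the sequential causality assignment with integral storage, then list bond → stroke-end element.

β4 →Sf1  (source Sf1 imposes f)
β2 →J2  (C1: C, integral causality)
β0 →J1  (J2 effort already set via bond 2)
β1 →R1  (common-e at J2 fixed by 2)
β3 →R2  (J1: last free bond brings flow in)

β0 stroke→J1
β1 stroke→R1
β2 stroke→J2
β3 stroke→R2
β4 stroke→Sf1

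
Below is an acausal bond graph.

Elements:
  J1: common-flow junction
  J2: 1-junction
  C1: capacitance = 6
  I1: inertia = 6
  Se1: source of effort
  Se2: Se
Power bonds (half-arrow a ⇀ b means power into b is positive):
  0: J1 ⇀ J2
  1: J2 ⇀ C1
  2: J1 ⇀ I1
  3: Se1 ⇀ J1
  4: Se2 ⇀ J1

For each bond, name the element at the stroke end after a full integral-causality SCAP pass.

#3 stroke→J1  (Se1 fixes effort; stroke away)
#4 stroke→J1  (Se2: effort source, stroke at far end)
#1 stroke→J2  (C1 outputs effort q/C1)
#0 stroke→J1  (J2: last free bond brings flow in)
#2 stroke→I1  (only one flow-in slot at J1)

#0 stroke at J1
#1 stroke at J2
#2 stroke at I1
#3 stroke at J1
#4 stroke at J1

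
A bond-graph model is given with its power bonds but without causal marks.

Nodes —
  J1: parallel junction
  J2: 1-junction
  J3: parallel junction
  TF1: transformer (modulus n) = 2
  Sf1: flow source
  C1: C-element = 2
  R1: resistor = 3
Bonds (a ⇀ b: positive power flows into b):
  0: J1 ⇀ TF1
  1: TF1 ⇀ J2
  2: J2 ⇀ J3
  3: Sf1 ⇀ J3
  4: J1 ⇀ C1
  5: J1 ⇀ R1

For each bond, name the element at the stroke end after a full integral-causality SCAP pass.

#0 →TF1
#1 →J2
#2 →J3
#3 →Sf1
#4 →J1
#5 →R1

b3 |Sf1  (Sf1: flow source, stroke at near end)
b2 |J3  (J3 needs exactly one e-in)
b1 |J2  (1-jn J2 has f-setter on 2)
b0 |TF1  (through TF1, causality passes straight; one stroke at TF1)
b4 |J1  (C1 integral (e out))
b5 |R1  (J1 effort already set via bond 4)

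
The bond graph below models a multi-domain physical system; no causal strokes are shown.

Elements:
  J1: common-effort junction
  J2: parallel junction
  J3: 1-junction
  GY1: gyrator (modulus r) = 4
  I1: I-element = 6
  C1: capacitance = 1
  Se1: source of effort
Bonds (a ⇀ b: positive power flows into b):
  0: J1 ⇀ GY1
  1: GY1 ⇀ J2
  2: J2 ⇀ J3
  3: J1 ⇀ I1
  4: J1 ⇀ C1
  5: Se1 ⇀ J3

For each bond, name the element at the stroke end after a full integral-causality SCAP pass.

#0 →GY1
#1 →GY1
#2 →J2
#3 →I1
#4 →J1
#5 →J3

b5 stroke at J3  (source Se1 imposes e)
b2 stroke at J2  (J3 needs exactly one f-in)
b1 stroke at GY1  (common-e at J2 fixed by 2)
b0 stroke at GY1  (through GY1, causality inverts; strokes same side of GY1)
b3 stroke at I1  (prefer integral on I1)
b4 stroke at J1  (closing 0-jn rule on J1)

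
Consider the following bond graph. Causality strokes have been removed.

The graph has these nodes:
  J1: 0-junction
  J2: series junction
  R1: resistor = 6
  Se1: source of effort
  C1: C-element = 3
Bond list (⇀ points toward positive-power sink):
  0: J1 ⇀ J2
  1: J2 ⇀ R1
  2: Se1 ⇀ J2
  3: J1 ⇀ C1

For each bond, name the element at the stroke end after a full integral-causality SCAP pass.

#0 stroke at J2
#1 stroke at R1
#2 stroke at J2
#3 stroke at J1

bond 2 stroke at J2  (Se1 (Se) sets effort on bond)
bond 3 stroke at J1  (C1 outputs effort q/C1)
bond 0 stroke at J2  (J1: bond 3 brought effort, rest push out)
bond 1 stroke at R1  (closing 1-jn rule on J2)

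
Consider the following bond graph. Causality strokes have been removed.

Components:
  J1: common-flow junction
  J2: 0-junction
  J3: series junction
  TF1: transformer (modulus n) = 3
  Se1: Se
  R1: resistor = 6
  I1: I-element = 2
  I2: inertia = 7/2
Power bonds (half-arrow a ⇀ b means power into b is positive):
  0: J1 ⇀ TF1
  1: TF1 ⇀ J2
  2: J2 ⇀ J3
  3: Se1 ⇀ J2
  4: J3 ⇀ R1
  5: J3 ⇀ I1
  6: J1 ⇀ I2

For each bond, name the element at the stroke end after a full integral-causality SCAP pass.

β3 |J2  (Se1 (Se) sets effort on bond)
β1 |TF1  (0-jn J2 has e-setter on 3)
β2 |J3  (J2 effort already set via bond 3)
β0 |J1  (TF TF1: opposite of bond 1)
β6 |I2  (J1: last free bond brings flow in)
β5 |I1  (I1: I, integral causality)
β4 |J3  (1-jn J3 has f-setter on 5)

b0 stroke→J1
b1 stroke→TF1
b2 stroke→J3
b3 stroke→J2
b4 stroke→J3
b5 stroke→I1
b6 stroke→I2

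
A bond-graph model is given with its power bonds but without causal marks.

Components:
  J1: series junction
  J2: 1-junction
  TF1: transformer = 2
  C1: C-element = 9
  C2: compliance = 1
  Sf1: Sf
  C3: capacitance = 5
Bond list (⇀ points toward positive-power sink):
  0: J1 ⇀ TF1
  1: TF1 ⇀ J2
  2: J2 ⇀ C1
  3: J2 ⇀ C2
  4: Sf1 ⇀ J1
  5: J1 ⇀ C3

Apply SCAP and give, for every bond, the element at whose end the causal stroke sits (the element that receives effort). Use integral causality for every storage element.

b0 stroke→J1
b1 stroke→TF1
b2 stroke→J2
b3 stroke→J2
b4 stroke→Sf1
b5 stroke→J1

bond 4 →Sf1  (Sf1 fixes flow; stroke at Sf1)
bond 0 →J1  (common-f at J1 fixed by 4)
bond 5 →J1  (1-jn J1 has f-setter on 4)
bond 1 →TF1  (TF TF1: opposite of bond 0)
bond 2 →J2  (J2 flow already set via bond 1)
bond 3 →J2  (common-f at J2 fixed by 1)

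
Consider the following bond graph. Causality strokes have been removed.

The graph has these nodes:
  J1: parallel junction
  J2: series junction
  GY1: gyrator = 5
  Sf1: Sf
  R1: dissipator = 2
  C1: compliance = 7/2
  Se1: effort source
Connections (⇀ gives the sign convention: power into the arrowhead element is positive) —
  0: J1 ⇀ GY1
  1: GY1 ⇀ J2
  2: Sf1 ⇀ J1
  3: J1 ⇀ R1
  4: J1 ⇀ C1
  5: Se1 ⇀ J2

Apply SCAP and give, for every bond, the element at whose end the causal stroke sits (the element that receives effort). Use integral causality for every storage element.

b2 →Sf1  (Sf1: flow source, stroke at near end)
b5 →J2  (source Se1 imposes e)
b1 →GY1  (only one flow-in slot at J2)
b0 →GY1  (through GY1, causality inverts; strokes same side of GY1)
b4 →J1  (C1 outputs effort q/C1)
b3 →R1  (J1 effort already set via bond 4)

bond 0 stroke→GY1
bond 1 stroke→GY1
bond 2 stroke→Sf1
bond 3 stroke→R1
bond 4 stroke→J1
bond 5 stroke→J2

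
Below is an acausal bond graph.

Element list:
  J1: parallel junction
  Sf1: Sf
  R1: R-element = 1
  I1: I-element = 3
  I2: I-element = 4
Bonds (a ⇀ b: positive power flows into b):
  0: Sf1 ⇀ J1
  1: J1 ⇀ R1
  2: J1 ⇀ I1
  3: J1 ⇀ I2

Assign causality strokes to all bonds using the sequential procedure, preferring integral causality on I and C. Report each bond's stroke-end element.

β0 stroke→Sf1  (Sf1 fixes flow; stroke at Sf1)
β2 stroke→I1  (I1: I, integral causality)
β3 stroke→I2  (I2 outputs flow p/I2)
β1 stroke→J1  (only one effort-in slot at J1)

β0 →Sf1
β1 →J1
β2 →I1
β3 →I2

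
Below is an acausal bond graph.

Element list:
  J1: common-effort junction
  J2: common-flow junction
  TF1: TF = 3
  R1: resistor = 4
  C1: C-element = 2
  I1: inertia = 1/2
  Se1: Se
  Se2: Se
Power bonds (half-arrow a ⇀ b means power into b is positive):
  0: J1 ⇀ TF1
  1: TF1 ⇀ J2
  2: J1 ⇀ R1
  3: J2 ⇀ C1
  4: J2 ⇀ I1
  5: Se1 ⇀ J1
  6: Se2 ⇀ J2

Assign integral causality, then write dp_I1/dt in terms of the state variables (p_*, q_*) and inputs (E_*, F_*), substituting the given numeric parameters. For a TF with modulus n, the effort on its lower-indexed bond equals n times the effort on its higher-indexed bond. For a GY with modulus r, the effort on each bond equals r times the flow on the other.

dp_I1/dt = E_Se1/3 + E_Se2 - q_C1/2

bond 5 |J1  (Se1 fixes effort; stroke away)
bond 6 |J2  (Se2: effort source, stroke at far end)
bond 0 |TF1  (J1: bond 5 brought effort, rest push out)
bond 2 |R1  (common-e at J1 fixed by 5)
bond 1 |J2  (TF TF1: opposite of bond 0)
bond 3 |J2  (C1: C, integral causality)
bond 4 |I1  (J2: last free bond brings flow in)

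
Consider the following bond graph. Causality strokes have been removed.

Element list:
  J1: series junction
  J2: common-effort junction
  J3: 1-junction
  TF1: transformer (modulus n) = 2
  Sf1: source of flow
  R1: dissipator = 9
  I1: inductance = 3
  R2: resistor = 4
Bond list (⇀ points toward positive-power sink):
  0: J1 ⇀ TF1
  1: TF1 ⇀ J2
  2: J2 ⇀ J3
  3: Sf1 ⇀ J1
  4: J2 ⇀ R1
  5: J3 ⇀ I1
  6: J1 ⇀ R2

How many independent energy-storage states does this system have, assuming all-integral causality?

β3 →Sf1  (source Sf1 imposes f)
β0 →J1  (J1 flow already set via bond 3)
β6 →J1  (J1: bond 3 brought flow, rest push out)
β1 →TF1  (TF1: transformer flips bond 0)
β5 →I1  (I1 outputs flow p/I1)
β2 →J3  (1-jn J3 has f-setter on 5)
β4 →J2  (J2: last free bond brings effort in)

1  (I1 all integral)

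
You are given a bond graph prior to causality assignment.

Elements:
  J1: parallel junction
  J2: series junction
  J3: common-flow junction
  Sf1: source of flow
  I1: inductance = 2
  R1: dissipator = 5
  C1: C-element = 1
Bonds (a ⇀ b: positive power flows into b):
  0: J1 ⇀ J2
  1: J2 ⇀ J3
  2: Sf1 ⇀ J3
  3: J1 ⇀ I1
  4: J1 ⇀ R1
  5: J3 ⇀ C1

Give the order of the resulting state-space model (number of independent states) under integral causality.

β2 stroke at Sf1  (source Sf1 imposes f)
β1 stroke at J3  (1-jn J3 has f-setter on 2)
β5 stroke at J3  (J3 flow already set via bond 2)
β0 stroke at J2  (J2: bond 1 brought flow, rest push out)
β3 stroke at I1  (I1 integral (f out))
β4 stroke at J1  (closing 0-jn rule on J1)

2  (C1, I1 all integral)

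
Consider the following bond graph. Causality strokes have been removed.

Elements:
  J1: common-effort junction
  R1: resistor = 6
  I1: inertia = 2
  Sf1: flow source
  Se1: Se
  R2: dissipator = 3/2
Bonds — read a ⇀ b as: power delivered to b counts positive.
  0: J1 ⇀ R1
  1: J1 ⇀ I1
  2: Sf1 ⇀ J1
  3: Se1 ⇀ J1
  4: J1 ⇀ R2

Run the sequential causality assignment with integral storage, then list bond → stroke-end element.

bond 0 stroke at R1
bond 1 stroke at I1
bond 2 stroke at Sf1
bond 3 stroke at J1
bond 4 stroke at R2

#2 |Sf1  (Sf1 fixes flow; stroke at Sf1)
#3 |J1  (Se1 (Se) sets effort on bond)
#0 |R1  (common-e at J1 fixed by 3)
#1 |I1  (J1: bond 3 brought effort, rest push out)
#4 |R2  (0-jn J1 has e-setter on 3)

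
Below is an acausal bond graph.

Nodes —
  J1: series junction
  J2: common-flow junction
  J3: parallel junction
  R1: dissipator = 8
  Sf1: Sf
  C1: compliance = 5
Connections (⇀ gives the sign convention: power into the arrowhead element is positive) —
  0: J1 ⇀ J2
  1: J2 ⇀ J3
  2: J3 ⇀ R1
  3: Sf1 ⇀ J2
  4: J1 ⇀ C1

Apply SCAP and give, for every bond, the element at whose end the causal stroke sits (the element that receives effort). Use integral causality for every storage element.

bond 0 |J2
bond 1 |J2
bond 2 |J3
bond 3 |Sf1
bond 4 |J1

b3 stroke→Sf1  (Sf1 fixes flow; stroke at Sf1)
b0 stroke→J2  (J2 flow already set via bond 3)
b1 stroke→J2  (J2: bond 3 brought flow, rest push out)
b2 stroke→J3  (only one effort-in slot at J3)
b4 stroke→J1  (J1 flow already set via bond 0)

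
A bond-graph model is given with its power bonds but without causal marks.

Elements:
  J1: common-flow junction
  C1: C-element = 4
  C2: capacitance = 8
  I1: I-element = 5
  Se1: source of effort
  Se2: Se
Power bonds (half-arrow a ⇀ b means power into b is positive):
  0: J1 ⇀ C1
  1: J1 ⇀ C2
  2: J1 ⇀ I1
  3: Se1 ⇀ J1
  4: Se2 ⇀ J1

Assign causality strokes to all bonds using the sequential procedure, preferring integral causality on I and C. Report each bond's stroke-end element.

b3 |J1  (Se1 (Se) sets effort on bond)
b4 |J1  (source Se2 imposes e)
b0 |J1  (C1: C, integral causality)
b1 |J1  (C2: C, integral causality)
b2 |I1  (only one flow-in slot at J1)

β0 |J1
β1 |J1
β2 |I1
β3 |J1
β4 |J1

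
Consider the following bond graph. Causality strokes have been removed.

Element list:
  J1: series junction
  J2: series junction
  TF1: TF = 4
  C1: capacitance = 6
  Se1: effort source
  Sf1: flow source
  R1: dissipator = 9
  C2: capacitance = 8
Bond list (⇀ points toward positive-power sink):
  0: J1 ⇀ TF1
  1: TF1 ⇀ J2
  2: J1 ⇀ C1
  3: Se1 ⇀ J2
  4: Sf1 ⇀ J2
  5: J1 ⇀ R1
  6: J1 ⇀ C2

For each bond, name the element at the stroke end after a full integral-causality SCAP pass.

β3 |J2  (Se1: effort source, stroke at far end)
β4 |Sf1  (source Sf1 imposes f)
β1 |J2  (1-jn J2 has f-setter on 4)
β0 |TF1  (TF1: transformer flips bond 1)
β2 |J1  (J1: bond 0 brought flow, rest push out)
β5 |J1  (common-f at J1 fixed by 0)
β6 |J1  (1-jn J1 has f-setter on 0)

b0 stroke at TF1
b1 stroke at J2
b2 stroke at J1
b3 stroke at J2
b4 stroke at Sf1
b5 stroke at J1
b6 stroke at J1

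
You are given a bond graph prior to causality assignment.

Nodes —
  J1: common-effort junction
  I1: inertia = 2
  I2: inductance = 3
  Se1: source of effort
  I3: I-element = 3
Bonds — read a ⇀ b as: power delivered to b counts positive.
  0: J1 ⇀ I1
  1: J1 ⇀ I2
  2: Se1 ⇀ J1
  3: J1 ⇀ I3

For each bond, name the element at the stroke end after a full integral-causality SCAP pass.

#0 stroke→I1
#1 stroke→I2
#2 stroke→J1
#3 stroke→I3

#2 →J1  (source Se1 imposes e)
#0 →I1  (common-e at J1 fixed by 2)
#1 →I2  (J1: bond 2 brought effort, rest push out)
#3 →I3  (J1 effort already set via bond 2)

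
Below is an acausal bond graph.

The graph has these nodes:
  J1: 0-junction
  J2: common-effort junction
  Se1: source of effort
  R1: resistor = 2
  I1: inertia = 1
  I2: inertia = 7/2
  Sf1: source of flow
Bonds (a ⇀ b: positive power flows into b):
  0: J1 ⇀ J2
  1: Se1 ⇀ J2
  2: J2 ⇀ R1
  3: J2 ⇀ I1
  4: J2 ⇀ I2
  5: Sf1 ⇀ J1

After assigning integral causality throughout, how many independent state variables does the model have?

2  (I1, I2 all integral)

β1 stroke→J2  (Se1: effort source, stroke at far end)
β5 stroke→Sf1  (Sf1: flow source, stroke at near end)
β0 stroke→J1  (only one effort-in slot at J1)
β2 stroke→R1  (0-jn J2 has e-setter on 1)
β3 stroke→I1  (0-jn J2 has e-setter on 1)
β4 stroke→I2  (J2: bond 1 brought effort, rest push out)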